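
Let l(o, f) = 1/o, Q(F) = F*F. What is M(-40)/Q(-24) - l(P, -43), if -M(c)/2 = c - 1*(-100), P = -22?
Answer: -43/264 ≈ -0.16288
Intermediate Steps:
Q(F) = F²
M(c) = -200 - 2*c (M(c) = -2*(c - 1*(-100)) = -2*(c + 100) = -2*(100 + c) = -200 - 2*c)
M(-40)/Q(-24) - l(P, -43) = (-200 - 2*(-40))/((-24)²) - 1/(-22) = (-200 + 80)/576 - 1*(-1/22) = -120*1/576 + 1/22 = -5/24 + 1/22 = -43/264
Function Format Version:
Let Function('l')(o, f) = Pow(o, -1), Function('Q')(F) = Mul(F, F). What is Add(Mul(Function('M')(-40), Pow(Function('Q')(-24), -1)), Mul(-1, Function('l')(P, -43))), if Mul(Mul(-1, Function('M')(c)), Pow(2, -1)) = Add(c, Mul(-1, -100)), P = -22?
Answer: Rational(-43, 264) ≈ -0.16288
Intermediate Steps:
Function('Q')(F) = Pow(F, 2)
Function('M')(c) = Add(-200, Mul(-2, c)) (Function('M')(c) = Mul(-2, Add(c, Mul(-1, -100))) = Mul(-2, Add(c, 100)) = Mul(-2, Add(100, c)) = Add(-200, Mul(-2, c)))
Add(Mul(Function('M')(-40), Pow(Function('Q')(-24), -1)), Mul(-1, Function('l')(P, -43))) = Add(Mul(Add(-200, Mul(-2, -40)), Pow(Pow(-24, 2), -1)), Mul(-1, Pow(-22, -1))) = Add(Mul(Add(-200, 80), Pow(576, -1)), Mul(-1, Rational(-1, 22))) = Add(Mul(-120, Rational(1, 576)), Rational(1, 22)) = Add(Rational(-5, 24), Rational(1, 22)) = Rational(-43, 264)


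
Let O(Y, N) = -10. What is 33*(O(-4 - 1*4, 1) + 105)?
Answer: 3135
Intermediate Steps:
33*(O(-4 - 1*4, 1) + 105) = 33*(-10 + 105) = 33*95 = 3135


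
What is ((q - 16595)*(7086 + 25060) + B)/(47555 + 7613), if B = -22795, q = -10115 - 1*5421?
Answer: -1032905921/55168 ≈ -18723.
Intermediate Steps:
q = -15536 (q = -10115 - 5421 = -15536)
((q - 16595)*(7086 + 25060) + B)/(47555 + 7613) = ((-15536 - 16595)*(7086 + 25060) - 22795)/(47555 + 7613) = (-32131*32146 - 22795)/55168 = (-1032883126 - 22795)*(1/55168) = -1032905921*1/55168 = -1032905921/55168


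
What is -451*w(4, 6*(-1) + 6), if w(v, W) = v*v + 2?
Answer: -8118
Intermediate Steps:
w(v, W) = 2 + v² (w(v, W) = v² + 2 = 2 + v²)
-451*w(4, 6*(-1) + 6) = -451*(2 + 4²) = -451*(2 + 16) = -451*18 = -8118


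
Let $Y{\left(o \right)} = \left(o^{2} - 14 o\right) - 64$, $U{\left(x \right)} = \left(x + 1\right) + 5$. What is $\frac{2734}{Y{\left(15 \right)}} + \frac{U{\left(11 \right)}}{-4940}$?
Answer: $- \frac{13506793}{242060} \approx -55.799$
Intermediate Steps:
$U{\left(x \right)} = 6 + x$ ($U{\left(x \right)} = \left(1 + x\right) + 5 = 6 + x$)
$Y{\left(o \right)} = -64 + o^{2} - 14 o$
$\frac{2734}{Y{\left(15 \right)}} + \frac{U{\left(11 \right)}}{-4940} = \frac{2734}{-64 + 15^{2} - 210} + \frac{6 + 11}{-4940} = \frac{2734}{-64 + 225 - 210} + 17 \left(- \frac{1}{4940}\right) = \frac{2734}{-49} - \frac{17}{4940} = 2734 \left(- \frac{1}{49}\right) - \frac{17}{4940} = - \frac{2734}{49} - \frac{17}{4940} = - \frac{13506793}{242060}$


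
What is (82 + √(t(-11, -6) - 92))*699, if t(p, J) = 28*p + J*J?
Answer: 57318 + 1398*I*√91 ≈ 57318.0 + 13336.0*I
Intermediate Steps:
t(p, J) = J² + 28*p (t(p, J) = 28*p + J² = J² + 28*p)
(82 + √(t(-11, -6) - 92))*699 = (82 + √(((-6)² + 28*(-11)) - 92))*699 = (82 + √((36 - 308) - 92))*699 = (82 + √(-272 - 92))*699 = (82 + √(-364))*699 = (82 + 2*I*√91)*699 = 57318 + 1398*I*√91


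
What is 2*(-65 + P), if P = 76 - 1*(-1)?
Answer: 24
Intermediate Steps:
P = 77 (P = 76 + 1 = 77)
2*(-65 + P) = 2*(-65 + 77) = 2*12 = 24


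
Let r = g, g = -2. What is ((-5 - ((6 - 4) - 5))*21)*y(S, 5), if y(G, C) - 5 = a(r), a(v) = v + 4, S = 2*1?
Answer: -294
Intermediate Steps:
S = 2
r = -2
a(v) = 4 + v
y(G, C) = 7 (y(G, C) = 5 + (4 - 2) = 5 + 2 = 7)
((-5 - ((6 - 4) - 5))*21)*y(S, 5) = ((-5 - ((6 - 4) - 5))*21)*7 = ((-5 - (2 - 5))*21)*7 = ((-5 - 1*(-3))*21)*7 = ((-5 + 3)*21)*7 = -2*21*7 = -42*7 = -294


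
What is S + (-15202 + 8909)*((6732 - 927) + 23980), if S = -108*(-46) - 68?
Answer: -187432105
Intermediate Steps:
S = 4900 (S = 4968 - 68 = 4900)
S + (-15202 + 8909)*((6732 - 927) + 23980) = 4900 + (-15202 + 8909)*((6732 - 927) + 23980) = 4900 - 6293*(5805 + 23980) = 4900 - 6293*29785 = 4900 - 187437005 = -187432105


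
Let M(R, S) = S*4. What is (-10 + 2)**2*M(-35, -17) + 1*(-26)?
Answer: -4378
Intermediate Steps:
M(R, S) = 4*S
(-10 + 2)**2*M(-35, -17) + 1*(-26) = (-10 + 2)**2*(4*(-17)) + 1*(-26) = (-8)**2*(-68) - 26 = 64*(-68) - 26 = -4352 - 26 = -4378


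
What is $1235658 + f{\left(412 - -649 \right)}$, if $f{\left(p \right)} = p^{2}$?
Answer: $2361379$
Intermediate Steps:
$1235658 + f{\left(412 - -649 \right)} = 1235658 + \left(412 - -649\right)^{2} = 1235658 + \left(412 + 649\right)^{2} = 1235658 + 1061^{2} = 1235658 + 1125721 = 2361379$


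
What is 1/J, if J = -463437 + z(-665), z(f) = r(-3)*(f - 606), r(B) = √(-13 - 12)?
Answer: -463437/214814238994 + 6355*I/214814238994 ≈ -2.1574e-6 + 2.9584e-8*I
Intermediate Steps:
r(B) = 5*I (r(B) = √(-25) = 5*I)
z(f) = 5*I*(-606 + f) (z(f) = (5*I)*(f - 606) = (5*I)*(-606 + f) = 5*I*(-606 + f))
J = -463437 - 6355*I (J = -463437 + 5*I*(-606 - 665) = -463437 + 5*I*(-1271) = -463437 - 6355*I ≈ -4.6344e+5 - 6355.0*I)
1/J = 1/(-463437 - 6355*I) = (-463437 + 6355*I)/214814238994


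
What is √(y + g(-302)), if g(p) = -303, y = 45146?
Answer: √44843 ≈ 211.76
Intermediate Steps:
√(y + g(-302)) = √(45146 - 303) = √44843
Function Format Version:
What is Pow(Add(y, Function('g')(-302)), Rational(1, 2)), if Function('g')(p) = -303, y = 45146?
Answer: Pow(44843, Rational(1, 2)) ≈ 211.76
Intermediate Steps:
Pow(Add(y, Function('g')(-302)), Rational(1, 2)) = Pow(Add(45146, -303), Rational(1, 2)) = Pow(44843, Rational(1, 2))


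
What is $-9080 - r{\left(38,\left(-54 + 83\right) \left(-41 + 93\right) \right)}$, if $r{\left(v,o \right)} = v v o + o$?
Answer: $-2188140$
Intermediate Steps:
$r{\left(v,o \right)} = o + o v^{2}$ ($r{\left(v,o \right)} = v^{2} o + o = o v^{2} + o = o + o v^{2}$)
$-9080 - r{\left(38,\left(-54 + 83\right) \left(-41 + 93\right) \right)} = -9080 - \left(-54 + 83\right) \left(-41 + 93\right) \left(1 + 38^{2}\right) = -9080 - 29 \cdot 52 \left(1 + 1444\right) = -9080 - 1508 \cdot 1445 = -9080 - 2179060 = -2188140$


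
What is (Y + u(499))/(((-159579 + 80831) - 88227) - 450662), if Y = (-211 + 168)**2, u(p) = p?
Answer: -2348/617637 ≈ -0.0038016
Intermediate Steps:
Y = 1849 (Y = (-43)**2 = 1849)
(Y + u(499))/(((-159579 + 80831) - 88227) - 450662) = (1849 + 499)/(((-159579 + 80831) - 88227) - 450662) = 2348/((-78748 - 88227) - 450662) = 2348/(-166975 - 450662) = 2348/(-617637) = 2348*(-1/617637) = -2348/617637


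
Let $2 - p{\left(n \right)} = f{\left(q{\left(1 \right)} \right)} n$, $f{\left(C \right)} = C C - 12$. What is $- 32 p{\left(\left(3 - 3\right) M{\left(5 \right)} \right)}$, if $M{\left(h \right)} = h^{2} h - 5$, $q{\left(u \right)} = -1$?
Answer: $-64$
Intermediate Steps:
$f{\left(C \right)} = -12 + C^{2}$ ($f{\left(C \right)} = C^{2} - 12 = -12 + C^{2}$)
$M{\left(h \right)} = -5 + h^{3}$ ($M{\left(h \right)} = h^{3} - 5 = -5 + h^{3}$)
$p{\left(n \right)} = 2 + 11 n$ ($p{\left(n \right)} = 2 - \left(-12 + \left(-1\right)^{2}\right) n = 2 - \left(-12 + 1\right) n = 2 - - 11 n = 2 + 11 n$)
$- 32 p{\left(\left(3 - 3\right) M{\left(5 \right)} \right)} = - 32 \left(2 + 11 \left(3 - 3\right) \left(-5 + 5^{3}\right)\right) = - 32 \left(2 + 11 \cdot 0 \left(-5 + 125\right)\right) = - 32 \left(2 + 11 \cdot 0 \cdot 120\right) = - 32 \left(2 + 11 \cdot 0\right) = - 32 \left(2 + 0\right) = \left(-32\right) 2 = -64$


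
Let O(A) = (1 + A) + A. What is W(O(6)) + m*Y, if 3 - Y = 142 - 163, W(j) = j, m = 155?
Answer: 3733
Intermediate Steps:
O(A) = 1 + 2*A
Y = 24 (Y = 3 - (142 - 163) = 3 - 1*(-21) = 3 + 21 = 24)
W(O(6)) + m*Y = (1 + 2*6) + 155*24 = (1 + 12) + 3720 = 13 + 3720 = 3733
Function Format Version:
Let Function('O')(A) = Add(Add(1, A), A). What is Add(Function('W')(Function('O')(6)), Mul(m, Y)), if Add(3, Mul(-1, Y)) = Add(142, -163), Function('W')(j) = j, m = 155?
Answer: 3733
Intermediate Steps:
Function('O')(A) = Add(1, Mul(2, A))
Y = 24 (Y = Add(3, Mul(-1, Add(142, -163))) = Add(3, Mul(-1, -21)) = Add(3, 21) = 24)
Add(Function('W')(Function('O')(6)), Mul(m, Y)) = Add(Add(1, Mul(2, 6)), Mul(155, 24)) = Add(Add(1, 12), 3720) = Add(13, 3720) = 3733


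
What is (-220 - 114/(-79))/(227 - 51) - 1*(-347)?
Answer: 2403711/6952 ≈ 345.76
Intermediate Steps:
(-220 - 114/(-79))/(227 - 51) - 1*(-347) = (-220 - 114*(-1/79))/176 + 347 = (-220 + 114/79)*(1/176) + 347 = -17266/79*1/176 + 347 = -8633/6952 + 347 = 2403711/6952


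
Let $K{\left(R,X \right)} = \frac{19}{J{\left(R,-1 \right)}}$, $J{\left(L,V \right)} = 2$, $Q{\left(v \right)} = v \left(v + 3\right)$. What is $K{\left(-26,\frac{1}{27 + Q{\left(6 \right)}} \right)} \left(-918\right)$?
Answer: $-8721$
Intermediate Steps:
$Q{\left(v \right)} = v \left(3 + v\right)$
$K{\left(R,X \right)} = \frac{19}{2}$
$K{\left(-26,\frac{1}{27 + Q{\left(6 \right)}} \right)} \left(-918\right) = \frac{19}{2} \left(-918\right) = -8721$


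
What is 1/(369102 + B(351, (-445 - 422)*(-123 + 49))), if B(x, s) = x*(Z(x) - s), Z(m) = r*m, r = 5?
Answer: -1/21534351 ≈ -4.6437e-8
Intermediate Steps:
Z(m) = 5*m
B(x, s) = x*(-s + 5*x) (B(x, s) = x*(5*x - s) = x*(-s + 5*x))
1/(369102 + B(351, (-445 - 422)*(-123 + 49))) = 1/(369102 + 351*(-(-445 - 422)*(-123 + 49) + 5*351)) = 1/(369102 + 351*(-(-867)*(-74) + 1755)) = 1/(369102 + 351*(-1*64158 + 1755)) = 1/(369102 + 351*(-64158 + 1755)) = 1/(369102 + 351*(-62403)) = 1/(369102 - 21903453) = 1/(-21534351) = -1/21534351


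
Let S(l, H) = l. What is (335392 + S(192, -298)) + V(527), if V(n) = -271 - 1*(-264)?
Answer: 335577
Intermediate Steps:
V(n) = -7 (V(n) = -271 + 264 = -7)
(335392 + S(192, -298)) + V(527) = (335392 + 192) - 7 = 335584 - 7 = 335577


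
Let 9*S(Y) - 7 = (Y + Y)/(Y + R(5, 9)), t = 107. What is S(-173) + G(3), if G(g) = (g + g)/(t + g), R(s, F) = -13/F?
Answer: 81811/77715 ≈ 1.0527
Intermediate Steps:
S(Y) = 7/9 + 2*Y/(9*(-13/9 + Y)) (S(Y) = 7/9 + ((Y + Y)/(Y - 13/9))/9 = 7/9 + ((2*Y)/(Y - 13*⅑))/9 = 7/9 + ((2*Y)/(Y - 13/9))/9 = 7/9 + ((2*Y)/(-13/9 + Y))/9 = 7/9 + (2*Y/(-13/9 + Y))/9 = 7/9 + 2*Y/(9*(-13/9 + Y)))
G(g) = 2*g/(107 + g) (G(g) = (g + g)/(107 + g) = (2*g)/(107 + g) = 2*g/(107 + g))
S(-173) + G(3) = (-91 + 81*(-173))/(9*(-13 + 9*(-173))) + 2*3/(107 + 3) = (-91 - 14013)/(9*(-13 - 1557)) + 2*3/110 = (⅑)*(-14104)/(-1570) + 2*3*(1/110) = (⅑)*(-1/1570)*(-14104) + 3/55 = 7052/7065 + 3/55 = 81811/77715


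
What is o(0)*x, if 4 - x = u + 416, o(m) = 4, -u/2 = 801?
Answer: 4760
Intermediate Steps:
u = -1602 (u = -2*801 = -1602)
x = 1190 (x = 4 - (-1602 + 416) = 4 - 1*(-1186) = 4 + 1186 = 1190)
o(0)*x = 4*1190 = 4760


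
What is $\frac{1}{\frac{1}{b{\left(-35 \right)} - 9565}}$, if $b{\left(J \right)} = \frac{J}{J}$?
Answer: $-9564$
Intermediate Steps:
$b{\left(J \right)} = 1$
$\frac{1}{\frac{1}{b{\left(-35 \right)} - 9565}} = \frac{1}{\frac{1}{1 - 9565}} = \frac{1}{\frac{1}{-9564}} = \frac{1}{- \frac{1}{9564}} = -9564$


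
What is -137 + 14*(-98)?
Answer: -1509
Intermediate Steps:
-137 + 14*(-98) = -137 - 1372 = -1509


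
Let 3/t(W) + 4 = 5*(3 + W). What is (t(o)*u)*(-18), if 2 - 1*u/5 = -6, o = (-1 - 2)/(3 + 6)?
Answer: -1620/7 ≈ -231.43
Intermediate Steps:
o = -⅓ (o = -3/9 = -3*⅑ = -⅓ ≈ -0.33333)
t(W) = 3/(11 + 5*W) (t(W) = 3/(-4 + 5*(3 + W)) = 3/(-4 + (15 + 5*W)) = 3/(11 + 5*W))
u = 40 (u = 10 - 5*(-6) = 10 + 30 = 40)
(t(o)*u)*(-18) = ((3/(11 + 5*(-⅓)))*40)*(-18) = ((3/(11 - 5/3))*40)*(-18) = ((3/(28/3))*40)*(-18) = ((3*(3/28))*40)*(-18) = ((9/28)*40)*(-18) = (90/7)*(-18) = -1620/7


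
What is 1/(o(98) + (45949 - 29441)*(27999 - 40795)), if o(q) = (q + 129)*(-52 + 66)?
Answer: -1/211233190 ≈ -4.7341e-9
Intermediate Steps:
o(q) = 1806 + 14*q (o(q) = (129 + q)*14 = 1806 + 14*q)
1/(o(98) + (45949 - 29441)*(27999 - 40795)) = 1/((1806 + 14*98) + (45949 - 29441)*(27999 - 40795)) = 1/((1806 + 1372) + 16508*(-12796)) = 1/(3178 - 211236368) = 1/(-211233190) = -1/211233190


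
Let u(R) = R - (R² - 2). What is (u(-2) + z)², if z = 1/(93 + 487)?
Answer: 5377761/336400 ≈ 15.986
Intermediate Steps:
u(R) = 2 + R - R² (u(R) = R - (-2 + R²) = R + (2 - R²) = 2 + R - R²)
z = 1/580 ≈ 0.0017241
(u(-2) + z)² = ((2 - 2 - 1*(-2)²) + 1/580)² = ((2 - 2 - 1*4) + 1/580)² = ((2 - 2 - 4) + 1/580)² = (-4 + 1/580)² = (-2319/580)² = 5377761/336400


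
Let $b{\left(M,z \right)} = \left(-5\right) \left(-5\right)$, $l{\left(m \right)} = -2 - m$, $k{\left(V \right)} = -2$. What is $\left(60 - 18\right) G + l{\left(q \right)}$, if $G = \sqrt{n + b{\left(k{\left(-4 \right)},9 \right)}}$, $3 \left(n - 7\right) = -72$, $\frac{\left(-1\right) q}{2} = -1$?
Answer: $-4 + 84 \sqrt{2} \approx 114.79$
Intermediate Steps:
$q = 2$ ($q = \left(-2\right) \left(-1\right) = 2$)
$n = -17$ ($n = 7 + \frac{1}{3} \left(-72\right) = 7 - 24 = -17$)
$b{\left(M,z \right)} = 25$
$G = 2 \sqrt{2}$ ($G = \sqrt{-17 + 25} = \sqrt{8} = 2 \sqrt{2} \approx 2.8284$)
$\left(60 - 18\right) G + l{\left(q \right)} = \left(60 - 18\right) 2 \sqrt{2} - 4 = 42 \cdot 2 \sqrt{2} - 4 = 84 \sqrt{2} - 4 = -4 + 84 \sqrt{2}$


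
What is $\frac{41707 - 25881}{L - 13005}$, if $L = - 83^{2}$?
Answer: $- \frac{7913}{9947} \approx -0.79552$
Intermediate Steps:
$L = -6889$ ($L = \left(-1\right) 6889 = -6889$)
$\frac{41707 - 25881}{L - 13005} = \frac{41707 - 25881}{-6889 - 13005} = \frac{15826}{-19894} = 15826 \left(- \frac{1}{19894}\right) = - \frac{7913}{9947}$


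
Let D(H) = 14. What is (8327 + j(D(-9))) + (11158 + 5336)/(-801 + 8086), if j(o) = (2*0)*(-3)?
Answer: 60678689/7285 ≈ 8329.3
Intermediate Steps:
j(o) = 0 (j(o) = 0*(-3) = 0)
(8327 + j(D(-9))) + (11158 + 5336)/(-801 + 8086) = (8327 + 0) + (11158 + 5336)/(-801 + 8086) = 8327 + 16494/7285 = 60678689/7285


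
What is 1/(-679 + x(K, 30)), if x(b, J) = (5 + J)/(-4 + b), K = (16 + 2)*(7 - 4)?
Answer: -10/6783 ≈ -0.0014743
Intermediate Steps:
K = 54 (K = 18*3 = 54)
x(b, J) = (5 + J)/(-4 + b)
1/(-679 + x(K, 30)) = 1/(-679 + (5 + 30)/(-4 + 54)) = 1/(-679 + 35/50) = 1/(-679 + (1/50)*35) = 1/(-679 + 7/10) = 1/(-6783/10) = -10/6783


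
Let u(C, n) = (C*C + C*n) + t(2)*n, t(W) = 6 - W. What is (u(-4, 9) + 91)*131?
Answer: 14017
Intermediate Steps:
u(C, n) = C**2 + 4*n + C*n (u(C, n) = (C*C + C*n) + (6 - 1*2)*n = (C**2 + C*n) + (6 - 2)*n = (C**2 + C*n) + 4*n = C**2 + 4*n + C*n)
(u(-4, 9) + 91)*131 = (((-4)**2 + 4*9 - 4*9) + 91)*131 = ((16 + 36 - 36) + 91)*131 = (16 + 91)*131 = 107*131 = 14017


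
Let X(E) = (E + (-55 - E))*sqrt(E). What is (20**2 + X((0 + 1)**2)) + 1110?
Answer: 1455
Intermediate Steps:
X(E) = -55*sqrt(E)
(20**2 + X((0 + 1)**2)) + 1110 = (20**2 - 55*sqrt((0 + 1)**2)) + 1110 = (400 - 55*sqrt(1**2)) + 1110 = (400 - 55*sqrt(1)) + 1110 = (400 - 55*1) + 1110 = (400 - 55) + 1110 = 345 + 1110 = 1455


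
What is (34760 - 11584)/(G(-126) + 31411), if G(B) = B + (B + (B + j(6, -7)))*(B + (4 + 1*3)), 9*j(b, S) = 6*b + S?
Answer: 104292/274003 ≈ 0.38062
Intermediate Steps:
j(b, S) = S/9 + 2*b/3 (j(b, S) = (6*b + S)/9 = (S + 6*b)/9 = S/9 + 2*b/3)
G(B) = B + (7 + B)*(29/9 + 2*B) (G(B) = B + (B + (B + ((⅑)*(-7) + (⅔)*6)))*(B + (4 + 1*3)) = B + (B + (B + (-7/9 + 4)))*(B + (4 + 3)) = B + (B + (B + 29/9))*(B + 7) = B + (B + (29/9 + B))*(7 + B) = B + (29/9 + 2*B)*(7 + B) = B + (7 + B)*(29/9 + 2*B))
(34760 - 11584)/(G(-126) + 31411) = (34760 - 11584)/((203/9 + 2*(-126)² + (164/9)*(-126)) + 31411) = 23176/((203/9 + 2*15876 - 2296) + 31411) = 23176/((203/9 + 31752 - 2296) + 31411) = 23176/(265307/9 + 31411) = 23176/(548006/9) = 23176*(9/548006) = 104292/274003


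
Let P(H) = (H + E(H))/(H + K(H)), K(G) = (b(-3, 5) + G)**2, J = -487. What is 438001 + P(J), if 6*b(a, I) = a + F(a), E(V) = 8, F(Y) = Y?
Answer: 104094003178/237657 ≈ 4.3800e+5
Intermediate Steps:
b(a, I) = a/3 (b(a, I) = (a + a)/6 = (2*a)/6 = a/3)
K(G) = (-1 + G)**2 (K(G) = ((1/3)*(-3) + G)**2 = (-1 + G)**2)
P(H) = (8 + H)/(H + (-1 + H)**2) (P(H) = (H + 8)/(H + (-1 + H)**2) = (8 + H)/(H + (-1 + H)**2))
438001 + P(J) = 438001 + (8 - 487)/(-487 + (-1 - 487)**2) = 438001 - 479/(-487 + (-488)**2) = 438001 - 479/(-487 + 238144) = 438001 - 479/237657 = 104094003178/237657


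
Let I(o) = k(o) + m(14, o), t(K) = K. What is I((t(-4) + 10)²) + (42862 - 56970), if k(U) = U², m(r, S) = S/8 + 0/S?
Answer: -25615/2 ≈ -12808.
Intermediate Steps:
m(r, S) = S/8 (m(r, S) = S*(⅛) + 0 = S/8 + 0 = S/8)
I(o) = o² + o/8
I((t(-4) + 10)²) + (42862 - 56970) = (-4 + 10)²*(⅛ + (-4 + 10)²) + (42862 - 56970) = 6²*(⅛ + 6²) - 14108 = 36*(⅛ + 36) - 14108 = 36*(289/8) - 14108 = 2601/2 - 14108 = -25615/2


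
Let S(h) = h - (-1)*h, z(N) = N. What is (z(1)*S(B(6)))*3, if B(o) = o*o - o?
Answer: 180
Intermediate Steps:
B(o) = o**2 - o
S(h) = 2*h (S(h) = h + h = 2*h)
(z(1)*S(B(6)))*3 = (1*(2*(6*(-1 + 6))))*3 = (1*(2*(6*5)))*3 = (1*(2*30))*3 = (1*60)*3 = 60*3 = 180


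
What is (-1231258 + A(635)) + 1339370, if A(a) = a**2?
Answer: 511337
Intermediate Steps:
(-1231258 + A(635)) + 1339370 = (-1231258 + 635**2) + 1339370 = (-1231258 + 403225) + 1339370 = -828033 + 1339370 = 511337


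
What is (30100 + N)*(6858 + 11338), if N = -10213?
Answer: 361863852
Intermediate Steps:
(30100 + N)*(6858 + 11338) = (30100 - 10213)*(6858 + 11338) = 19887*18196 = 361863852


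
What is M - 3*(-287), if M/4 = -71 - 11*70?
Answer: -2503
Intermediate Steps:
M = -3364 (M = 4*(-71 - 11*70) = 4*(-71 - 770) = 4*(-841) = -3364)
M - 3*(-287) = -3364 - 3*(-287) = -3364 + 861 = -2503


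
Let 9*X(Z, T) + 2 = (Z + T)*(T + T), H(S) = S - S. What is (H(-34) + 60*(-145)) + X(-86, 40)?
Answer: -81982/9 ≈ -9109.1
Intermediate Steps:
H(S) = 0
X(Z, T) = -2/9 + 2*T*(T + Z)/9 (X(Z, T) = -2/9 + ((Z + T)*(T + T))/9 = -2/9 + ((T + Z)*(2*T))/9 = -2/9 + (2*T*(T + Z))/9 = -2/9 + 2*T*(T + Z)/9)
(H(-34) + 60*(-145)) + X(-86, 40) = (0 + 60*(-145)) + (-2/9 + (2/9)*40**2 + (2/9)*40*(-86)) = (0 - 8700) + (-2/9 + (2/9)*1600 - 6880/9) = -8700 + (-2/9 + 3200/9 - 6880/9) = -8700 - 3682/9 = -81982/9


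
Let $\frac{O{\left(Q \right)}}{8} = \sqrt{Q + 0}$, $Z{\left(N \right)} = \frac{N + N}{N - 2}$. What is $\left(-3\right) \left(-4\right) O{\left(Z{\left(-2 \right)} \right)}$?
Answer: $96$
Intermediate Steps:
$Z{\left(N \right)} = \frac{2 N}{-2 + N}$
$O{\left(Q \right)} = 8 \sqrt{Q}$ ($O{\left(Q \right)} = 8 \sqrt{Q + 0} = 8 \sqrt{Q}$)
$\left(-3\right) \left(-4\right) O{\left(Z{\left(-2 \right)} \right)} = \left(-3\right) \left(-4\right) 8 \sqrt{2 \left(-2\right) \frac{1}{-2 - 2}} = 12 \cdot 8 \sqrt{2 \left(-2\right) \frac{1}{-4}} = 12 \cdot 8 \sqrt{2 \left(-2\right) \left(- \frac{1}{4}\right)} = 12 \cdot 8 \sqrt{1} = 12 \cdot 8 \cdot 1 = 12 \cdot 8 = 96$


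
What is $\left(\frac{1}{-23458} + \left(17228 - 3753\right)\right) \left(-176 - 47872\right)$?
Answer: $- \frac{7593903493176}{11729} \approx -6.4745 \cdot 10^{8}$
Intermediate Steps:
$\left(\frac{1}{-23458} + \left(17228 - 3753\right)\right) \left(-176 - 47872\right) = \left(- \frac{1}{23458} + 13475\right) \left(-48048\right) = \frac{316096549}{23458} \left(-48048\right) = - \frac{7593903493176}{11729}$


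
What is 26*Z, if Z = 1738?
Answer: 45188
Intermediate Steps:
26*Z = 26*1738 = 45188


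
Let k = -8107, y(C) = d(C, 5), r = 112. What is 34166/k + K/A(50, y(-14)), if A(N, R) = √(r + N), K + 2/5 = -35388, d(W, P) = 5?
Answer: -3106/737 - 88471*√2/45 ≈ -2784.6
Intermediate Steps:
y(C) = 5
K = -176942/5 (K = -⅖ - 35388 = -176942/5 ≈ -35388.)
A(N, R) = √(112 + N)
34166/k + K/A(50, y(-14)) = 34166/(-8107) - 176942/(5*√(112 + 50)) = 34166*(-1/8107) - 176942*√2/18/5 = -3106/737 - 176942*√2/18/5 = -3106/737 - 88471*√2/45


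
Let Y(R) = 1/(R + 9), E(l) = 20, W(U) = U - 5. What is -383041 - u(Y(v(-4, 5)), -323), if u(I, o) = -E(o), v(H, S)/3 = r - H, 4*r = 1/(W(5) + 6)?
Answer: -383021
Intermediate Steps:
W(U) = -5 + U
r = 1/24 (r = 1/(4*((-5 + 5) + 6)) = 1/(4*(0 + 6)) = (1/4)/6 = (1/4)*(1/6) = 1/24 ≈ 0.041667)
v(H, S) = 1/8 - 3*H (v(H, S) = 3*(1/24 - H) = 1/8 - 3*H)
Y(R) = 1/(9 + R)
u(I, o) = -20 (u(I, o) = -1*20 = -20)
-383041 - u(Y(v(-4, 5)), -323) = -383041 - 1*(-20) = -383041 + 20 = -383021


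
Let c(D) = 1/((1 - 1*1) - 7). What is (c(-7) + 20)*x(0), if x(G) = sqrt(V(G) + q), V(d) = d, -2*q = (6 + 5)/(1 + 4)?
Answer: 139*I*sqrt(110)/70 ≈ 20.826*I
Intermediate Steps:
c(D) = -1/7 (c(D) = 1/((1 - 1) - 7) = 1/(0 - 7) = 1/(-7) = -1/7)
q = -11/10 (q = -(6 + 5)/(2*(1 + 4)) = -11/(2*5) = -1/2*11/5 = -11/10 ≈ -1.1000)
x(G) = sqrt(-11/10 + G) (x(G) = sqrt(G - 11/10) = sqrt(-11/10 + G))
(c(-7) + 20)*x(0) = (-1/7 + 20)*(sqrt(-110 + 100*0)/10) = 139*(sqrt(-110 + 0)/10)/7 = 139*(sqrt(-110)/10)/7 = 139*((I*sqrt(110))/10)/7 = 139*(I*sqrt(110)/10)/7 = 139*I*sqrt(110)/70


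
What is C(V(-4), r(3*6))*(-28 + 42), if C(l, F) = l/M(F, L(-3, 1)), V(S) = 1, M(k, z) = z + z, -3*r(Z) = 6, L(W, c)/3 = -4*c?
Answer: -7/12 ≈ -0.58333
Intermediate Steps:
L(W, c) = -12*c (L(W, c) = 3*(-4*c) = -12*c)
r(Z) = -2 (r(Z) = -⅓*6 = -2)
M(k, z) = 2*z
C(l, F) = -l/24 (C(l, F) = l/((2*(-12*1))) = l/((2*(-12))) = l/(-24) = l*(-1/24) = -l/24)
C(V(-4), r(3*6))*(-28 + 42) = (-1/24*1)*(-28 + 42) = -1/24*14 = -7/12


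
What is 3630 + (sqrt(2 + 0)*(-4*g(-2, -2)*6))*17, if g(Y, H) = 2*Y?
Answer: 3630 + 1632*sqrt(2) ≈ 5938.0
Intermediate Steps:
3630 + (sqrt(2 + 0)*(-4*g(-2, -2)*6))*17 = 3630 + (sqrt(2 + 0)*(-8*(-2)*6))*17 = 3630 + (sqrt(2)*(-4*(-4)*6))*17 = 3630 + (sqrt(2)*(16*6))*17 = 3630 + (sqrt(2)*96)*17 = 3630 + (96*sqrt(2))*17 = 3630 + 1632*sqrt(2)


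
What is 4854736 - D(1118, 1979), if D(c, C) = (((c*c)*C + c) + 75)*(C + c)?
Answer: -7660736788797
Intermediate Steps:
D(c, C) = (C + c)*(75 + c + C*c**2) (D(c, C) = ((c**2*C + c) + 75)*(C + c) = ((C*c**2 + c) + 75)*(C + c) = ((c + C*c**2) + 75)*(C + c) = (75 + c + C*c**2)*(C + c) = (C + c)*(75 + c + C*c**2))
4854736 - D(1118, 1979) = 4854736 - (1118**2 + 75*1979 + 75*1118 + 1979*1118 + 1979*1118**3 + 1979**2*1118**2) = 4854736 - (1249924 + 148425 + 83850 + 2212522 + 1979*1397415032 + 3916441*1249924) = 4854736 - (1249924 + 148425 + 83850 + 2212522 + 2765484348328 + 4895253600484) = 4854736 - 1*7660741643533 = 4854736 - 7660741643533 = -7660736788797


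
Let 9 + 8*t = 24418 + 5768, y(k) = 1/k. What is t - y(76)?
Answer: 573361/152 ≈ 3772.1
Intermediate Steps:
t = 30177/8 (t = -9/8 + (24418 + 5768)/8 = -9/8 + (⅛)*30186 = -9/8 + 15093/4 = 30177/8 ≈ 3772.1)
t - y(76) = 30177/8 - 1/76 = 573361/152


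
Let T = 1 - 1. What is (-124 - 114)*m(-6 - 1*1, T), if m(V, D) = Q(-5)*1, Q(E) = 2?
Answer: -476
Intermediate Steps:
T = 0
m(V, D) = 2 (m(V, D) = 2*1 = 2)
(-124 - 114)*m(-6 - 1*1, T) = (-124 - 114)*2 = -238*2 = -476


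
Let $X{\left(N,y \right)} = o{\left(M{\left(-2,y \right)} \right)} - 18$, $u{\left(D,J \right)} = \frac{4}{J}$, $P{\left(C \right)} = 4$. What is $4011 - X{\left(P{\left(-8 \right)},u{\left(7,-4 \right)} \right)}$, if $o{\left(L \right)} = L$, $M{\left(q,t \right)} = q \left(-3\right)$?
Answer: $4023$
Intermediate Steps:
$M{\left(q,t \right)} = - 3 q$
$X{\left(N,y \right)} = -12$ ($X{\left(N,y \right)} = \left(-3\right) \left(-2\right) - 18 = 6 - 18 = -12$)
$4011 - X{\left(P{\left(-8 \right)},u{\left(7,-4 \right)} \right)} = 4011 - -12 = 4011 + 12 = 4023$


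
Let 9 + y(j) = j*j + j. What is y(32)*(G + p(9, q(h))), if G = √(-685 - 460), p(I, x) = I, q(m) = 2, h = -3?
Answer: 9423 + 1047*I*√1145 ≈ 9423.0 + 35428.0*I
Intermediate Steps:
y(j) = -9 + j + j² (y(j) = -9 + (j*j + j) = -9 + (j² + j) = -9 + (j + j²) = -9 + j + j²)
G = I*√1145 (G = √(-1145) = I*√1145 ≈ 33.838*I)
y(32)*(G + p(9, q(h))) = (-9 + 32 + 32²)*(I*√1145 + 9) = (-9 + 32 + 1024)*(9 + I*√1145) = 1047*(9 + I*√1145) = 9423 + 1047*I*√1145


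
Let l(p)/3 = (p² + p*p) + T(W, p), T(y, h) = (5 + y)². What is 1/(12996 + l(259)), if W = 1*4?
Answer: 1/415725 ≈ 2.4054e-6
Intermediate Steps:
W = 4
l(p) = 243 + 6*p² (l(p) = 3*((p² + p*p) + (5 + 4)²) = 3*((p² + p²) + 9²) = 3*(2*p² + 81) = 3*(81 + 2*p²) = 243 + 6*p²)
1/(12996 + l(259)) = 1/(12996 + (243 + 6*259²)) = 1/(12996 + (243 + 6*67081)) = 1/(12996 + (243 + 402486)) = 1/(12996 + 402729) = 1/415725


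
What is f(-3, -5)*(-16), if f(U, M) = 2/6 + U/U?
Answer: -64/3 ≈ -21.333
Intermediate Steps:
f(U, M) = 4/3 (f(U, M) = 2*(⅙) + 1 = ⅓ + 1 = 4/3)
f(-3, -5)*(-16) = (4/3)*(-16) = -64/3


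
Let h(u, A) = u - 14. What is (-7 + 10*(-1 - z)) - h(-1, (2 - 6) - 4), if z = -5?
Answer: 48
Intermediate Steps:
h(u, A) = -14 + u
(-7 + 10*(-1 - z)) - h(-1, (2 - 6) - 4) = (-7 + 10*(-1 - 1*(-5))) - (-14 - 1) = (-7 + 10*(-1 + 5)) - 1*(-15) = (-7 + 10*4) + 15 = (-7 + 40) + 15 = 33 + 15 = 48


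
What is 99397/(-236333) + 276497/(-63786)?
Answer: -71685502543/15074736738 ≈ -4.7553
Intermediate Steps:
99397/(-236333) + 276497/(-63786) = 99397*(-1/236333) + 276497*(-1/63786) = -99397/236333 - 276497/63786 = -71685502543/15074736738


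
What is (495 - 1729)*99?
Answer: -122166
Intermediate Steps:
(495 - 1729)*99 = -1234*99 = -122166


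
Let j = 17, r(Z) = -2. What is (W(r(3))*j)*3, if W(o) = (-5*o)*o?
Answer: -1020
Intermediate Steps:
W(o) = -5*o²
(W(r(3))*j)*3 = (-5*(-2)²*17)*3 = (-5*4*17)*3 = -20*17*3 = -340*3 = -1020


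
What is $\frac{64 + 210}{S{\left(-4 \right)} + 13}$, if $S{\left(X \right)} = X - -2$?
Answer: $\frac{274}{11} \approx 24.909$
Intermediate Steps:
$S{\left(X \right)} = 2 + X$ ($S{\left(X \right)} = X + 2 = 2 + X$)
$\frac{64 + 210}{S{\left(-4 \right)} + 13} = \frac{64 + 210}{\left(2 - 4\right) + 13} = \frac{274}{-2 + 13} = \frac{274}{11}$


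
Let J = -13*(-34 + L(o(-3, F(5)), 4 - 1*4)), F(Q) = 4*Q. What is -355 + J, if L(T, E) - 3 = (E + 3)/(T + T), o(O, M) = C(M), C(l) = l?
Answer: 1881/40 ≈ 47.025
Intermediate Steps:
o(O, M) = M
L(T, E) = 3 + (3 + E)/(2*T) (L(T, E) = 3 + (E + 3)/(T + T) = 3 + (3 + E)/((2*T)) = 3 + (3 + E)*(1/(2*T)) = 3 + (3 + E)/(2*T))
J = 16081/40 (J = -13*(-34 + (3 + (4 - 1*4) + 6*(4*5))/(2*((4*5)))) = -13*(-34 + (½)*(3 + (4 - 4) + 6*20)/20) = -13*(-34 + (½)*(1/20)*(3 + 0 + 120)) = -13*(-34 + (½)*(1/20)*123) = -13*(-34 + 123/40) = -13*(-1237/40) = 16081/40 ≈ 402.02)
-355 + J = -355 + 16081/40 = 1881/40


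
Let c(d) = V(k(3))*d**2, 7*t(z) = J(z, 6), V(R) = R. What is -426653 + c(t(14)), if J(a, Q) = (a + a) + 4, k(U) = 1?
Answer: -20904973/49 ≈ -4.2663e+5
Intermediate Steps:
J(a, Q) = 4 + 2*a (J(a, Q) = 2*a + 4 = 4 + 2*a)
t(z) = 4/7 + 2*z/7 (t(z) = (4 + 2*z)/7 = 4/7 + 2*z/7)
c(d) = d**2 (c(d) = 1*d**2 = d**2)
-426653 + c(t(14)) = -426653 + (4/7 + (2/7)*14)**2 = -426653 + (4/7 + 4)**2 = -426653 + (32/7)**2 = -426653 + 1024/49 = -20904973/49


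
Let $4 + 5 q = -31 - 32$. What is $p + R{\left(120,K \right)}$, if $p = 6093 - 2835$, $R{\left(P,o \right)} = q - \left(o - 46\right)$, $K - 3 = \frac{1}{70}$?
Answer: $\frac{230131}{70} \approx 3287.6$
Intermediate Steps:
$q = - \frac{67}{5}$ ($q = - \frac{4}{5} + \frac{-31 - 32}{5} = - \frac{4}{5} + \frac{1}{5} \left(-63\right) = - \frac{4}{5} - \frac{63}{5} = - \frac{67}{5} \approx -13.4$)
$K = \frac{211}{70}$ ($K = 3 + \frac{1}{70} = \frac{211}{70} \approx 3.0143$)
$R{\left(P,o \right)} = \frac{163}{5} - o$ ($R{\left(P,o \right)} = - \frac{67}{5} - \left(o - 46\right) = - \frac{67}{5} - \left(-46 + o\right) = \frac{163}{5} - o$)
$p = 3258$ ($p = 6093 - 2835 = 3258$)
$p + R{\left(120,K \right)} = 3258 + \left(\frac{163}{5} - \frac{211}{70}\right) = 3258 + \frac{2071}{70} = \frac{230131}{70}$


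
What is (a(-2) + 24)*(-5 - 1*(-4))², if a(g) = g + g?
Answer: 20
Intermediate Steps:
a(g) = 2*g
(a(-2) + 24)*(-5 - 1*(-4))² = (2*(-2) + 24)*(-5 - 1*(-4))² = (-4 + 24)*(-5 + 4)² = 20*(-1)² = 20*1 = 20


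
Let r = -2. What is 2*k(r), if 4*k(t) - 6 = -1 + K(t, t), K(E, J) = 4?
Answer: 9/2 ≈ 4.5000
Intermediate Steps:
k(t) = 9/4 (k(t) = 3/2 + (-1 + 4)/4 = 3/2 + (1/4)*3 = 3/2 + 3/4 = 9/4)
2*k(r) = 2*(9/4) = 9/2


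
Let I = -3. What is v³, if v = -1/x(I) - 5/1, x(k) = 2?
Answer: -1331/8 ≈ -166.38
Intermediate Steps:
v = -11/2 (v = -1/2 - 5/1 = -1*½ - 5*1 = -½ - 5 = -11/2 ≈ -5.5000)
v³ = (-11/2)³ = -1331/8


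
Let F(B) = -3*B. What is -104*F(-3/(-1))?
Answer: 936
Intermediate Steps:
-104*F(-3/(-1)) = -(-312)*(-3/(-1)) = -(-312)*(-3*(-1)) = -(-312)*3 = -104*(-9) = 936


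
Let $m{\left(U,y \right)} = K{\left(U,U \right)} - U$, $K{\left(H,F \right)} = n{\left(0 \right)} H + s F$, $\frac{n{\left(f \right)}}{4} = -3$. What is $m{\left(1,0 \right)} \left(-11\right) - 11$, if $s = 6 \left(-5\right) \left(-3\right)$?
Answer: $-858$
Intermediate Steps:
$s = 90$ ($s = \left(-30\right) \left(-3\right) = 90$)
$n{\left(f \right)} = -12$ ($n{\left(f \right)} = 4 \left(-3\right) = -12$)
$K{\left(H,F \right)} = - 12 H + 90 F$
$m{\left(U,y \right)} = 77 U$ ($m{\left(U,y \right)} = \left(- 12 U + 90 U\right) - U = 78 U - U = 77 U$)
$m{\left(1,0 \right)} \left(-11\right) - 11 = 77 \cdot 1 \left(-11\right) - 11 = 77 \left(-11\right) - 11 = -847 - 11 = -858$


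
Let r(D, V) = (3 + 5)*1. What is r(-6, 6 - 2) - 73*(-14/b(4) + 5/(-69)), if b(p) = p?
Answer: 37093/138 ≈ 268.79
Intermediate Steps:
r(D, V) = 8 (r(D, V) = 8*1 = 8)
r(-6, 6 - 2) - 73*(-14/b(4) + 5/(-69)) = 8 - 73*(-14/4 + 5/(-69)) = 8 - 73*(-14*1/4 + 5*(-1/69)) = 8 - 73*(-7/2 - 5/69) = 8 - 73*(-493/138) = 8 + 35989/138 = 37093/138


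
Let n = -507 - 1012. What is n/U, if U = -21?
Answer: 217/3 ≈ 72.333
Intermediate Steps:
n = -1519
n/U = -1519/(-21) = -1519*(-1/21) = 217/3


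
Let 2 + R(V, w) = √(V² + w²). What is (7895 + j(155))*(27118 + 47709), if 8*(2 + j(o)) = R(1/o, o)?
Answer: 2362363217/4 + 1272059*√1997234/1240 ≈ 5.9204e+8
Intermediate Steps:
R(V, w) = -2 + √(V² + w²)
j(o) = -9/4 + √(o⁻² + o²)/8 (j(o) = -2 + (-2 + √((1/o)² + o²))/8 = -2 + (-2 + √(o⁻² + o²))/8 = -2 + (-¼ + √(o⁻² + o²)/8) = -9/4 + √(o⁻² + o²)/8)
(7895 + j(155))*(27118 + 47709) = (7895 + (-9/4 + √((1 + 155⁴)/155²)/8))*(27118 + 47709) = (7895 + (-9/4 + √((1 + 577200625)/24025)/8))*74827 = (7895 + (-9/4 + √((1/24025)*577200626)/8))*74827 = (7895 + (-9/4 + √(577200626/24025)/8))*74827 = (7895 + (-9/4 + (17*√1997234/155)/8))*74827 = (7895 + (-9/4 + 17*√1997234/1240))*74827 = (31571/4 + 17*√1997234/1240)*74827 = 2362363217/4 + 1272059*√1997234/1240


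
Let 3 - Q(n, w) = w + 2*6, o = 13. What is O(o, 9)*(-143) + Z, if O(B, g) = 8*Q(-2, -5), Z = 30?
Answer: 4606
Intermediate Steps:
Q(n, w) = -9 - w (Q(n, w) = 3 - (w + 2*6) = 3 - (w + 12) = 3 - (12 + w) = 3 + (-12 - w) = -9 - w)
O(B, g) = -32 (O(B, g) = 8*(-9 - 1*(-5)) = 8*(-9 + 5) = 8*(-4) = -32)
O(o, 9)*(-143) + Z = -32*(-143) + 30 = 4576 + 30 = 4606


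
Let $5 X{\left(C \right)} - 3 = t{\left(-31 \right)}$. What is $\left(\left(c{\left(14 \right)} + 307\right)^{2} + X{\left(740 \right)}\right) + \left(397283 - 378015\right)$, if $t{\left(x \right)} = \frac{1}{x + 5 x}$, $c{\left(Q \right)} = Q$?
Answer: $\frac{113747927}{930} \approx 1.2231 \cdot 10^{5}$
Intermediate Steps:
$t{\left(x \right)} = \frac{1}{6 x}$
$X{\left(C \right)} = \frac{557}{930}$ ($X{\left(C \right)} = \frac{3}{5} + \frac{\frac{1}{6} \frac{1}{-31}}{5} = \frac{3}{5} + \frac{\frac{1}{6} \left(- \frac{1}{31}\right)}{5} = \frac{3}{5} + \frac{1}{5} \left(- \frac{1}{186}\right) = \frac{3}{5} - \frac{1}{930} = \frac{557}{930}$)
$\left(\left(c{\left(14 \right)} + 307\right)^{2} + X{\left(740 \right)}\right) + \left(397283 - 378015\right) = \left(\left(14 + 307\right)^{2} + \frac{557}{930}\right) + \left(397283 - 378015\right) = \left(321^{2} + \frac{557}{930}\right) + 19268 = \left(103041 + \frac{557}{930}\right) + 19268 = \frac{95828687}{930} + 19268 = \frac{113747927}{930}$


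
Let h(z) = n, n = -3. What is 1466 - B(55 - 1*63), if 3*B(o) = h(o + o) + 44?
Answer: 4357/3 ≈ 1452.3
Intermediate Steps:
h(z) = -3
B(o) = 41/3 (B(o) = (-3 + 44)/3 = (1/3)*41 = 41/3)
1466 - B(55 - 1*63) = 1466 - 1*41/3 = 1466 - 41/3 = 4357/3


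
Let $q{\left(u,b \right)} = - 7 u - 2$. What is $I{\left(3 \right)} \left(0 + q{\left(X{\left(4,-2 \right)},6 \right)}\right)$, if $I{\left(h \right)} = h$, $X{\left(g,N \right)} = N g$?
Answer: $162$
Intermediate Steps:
$q{\left(u,b \right)} = -2 - 7 u$
$I{\left(3 \right)} \left(0 + q{\left(X{\left(4,-2 \right)},6 \right)}\right) = 3 \left(0 - \left(2 + 7 \left(\left(-2\right) 4\right)\right)\right) = 3 \left(0 - -54\right) = 3 \left(0 + \left(-2 + 56\right)\right) = 3 \left(0 + 54\right) = 3 \cdot 54 = 162$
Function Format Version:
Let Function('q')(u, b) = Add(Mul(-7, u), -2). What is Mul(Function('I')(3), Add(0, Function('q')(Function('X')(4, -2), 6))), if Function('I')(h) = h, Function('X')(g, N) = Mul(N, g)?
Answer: 162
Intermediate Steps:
Function('q')(u, b) = Add(-2, Mul(-7, u))
Mul(Function('I')(3), Add(0, Function('q')(Function('X')(4, -2), 6))) = Mul(3, Add(0, Add(-2, Mul(-7, Mul(-2, 4))))) = Mul(3, Add(0, Add(-2, Mul(-7, -8)))) = Mul(3, Add(0, Add(-2, 56))) = Mul(3, Add(0, 54)) = Mul(3, 54) = 162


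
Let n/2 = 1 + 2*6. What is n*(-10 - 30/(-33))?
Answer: -2600/11 ≈ -236.36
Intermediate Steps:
n = 26 (n = 2*(1 + 2*6) = 2*(1 + 12) = 2*13 = 26)
n*(-10 - 30/(-33)) = 26*(-10 - 30/(-33)) = 26*(-10 - 30*(-1/33)) = 26*(-10 + 10/11) = 26*(-100/11) = -2600/11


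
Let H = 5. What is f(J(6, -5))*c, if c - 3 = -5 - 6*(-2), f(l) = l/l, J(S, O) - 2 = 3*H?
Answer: 10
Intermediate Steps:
J(S, O) = 17 (J(S, O) = 2 + 3*5 = 2 + 15 = 17)
f(l) = 1
c = 10 (c = 3 + (-5 - 6*(-2)) = 3 + (-5 + 12) = 3 + 7 = 10)
f(J(6, -5))*c = 1*10 = 10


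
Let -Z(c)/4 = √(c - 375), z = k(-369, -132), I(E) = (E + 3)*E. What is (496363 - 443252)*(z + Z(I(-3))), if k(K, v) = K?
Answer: -19597959 - 1062220*I*√15 ≈ -1.9598e+7 - 4.114e+6*I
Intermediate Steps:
I(E) = E*(3 + E) (I(E) = (3 + E)*E = E*(3 + E))
z = -369
Z(c) = -4*√(-375 + c) (Z(c) = -4*√(c - 375) = -4*√(-375 + c))
(496363 - 443252)*(z + Z(I(-3))) = (496363 - 443252)*(-369 - 4*√(-375 - 3*(3 - 3))) = 53111*(-369 - 4*√(-375 - 3*0)) = 53111*(-369 - 4*√(-375 + 0)) = 53111*(-369 - 20*I*√15) = -19597959 - 1062220*I*√15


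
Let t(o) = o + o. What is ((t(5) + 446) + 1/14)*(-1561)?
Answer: -1423855/2 ≈ -7.1193e+5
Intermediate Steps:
t(o) = 2*o
((t(5) + 446) + 1/14)*(-1561) = ((2*5 + 446) + 1/14)*(-1561) = ((10 + 446) + 1/14)*(-1561) = (456 + 1/14)*(-1561) = (6385/14)*(-1561) = -1423855/2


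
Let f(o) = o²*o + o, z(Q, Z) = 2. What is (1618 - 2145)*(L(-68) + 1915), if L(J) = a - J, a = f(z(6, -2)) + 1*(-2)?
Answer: -1049257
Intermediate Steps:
f(o) = o + o³ (f(o) = o³ + o = o + o³)
a = 8 (a = (2 + 2³) + 1*(-2) = (2 + 8) - 2 = 10 - 2 = 8)
L(J) = 8 - J
(1618 - 2145)*(L(-68) + 1915) = (1618 - 2145)*((8 - 1*(-68)) + 1915) = -527*((8 + 68) + 1915) = -527*(76 + 1915) = -527*1991 = -1049257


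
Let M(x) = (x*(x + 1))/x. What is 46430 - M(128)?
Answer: 46301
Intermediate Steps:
M(x) = 1 + x (M(x) = (x*(1 + x))/x = 1 + x)
46430 - M(128) = 46430 - (1 + 128) = 46430 - 1*129 = 46430 - 129 = 46301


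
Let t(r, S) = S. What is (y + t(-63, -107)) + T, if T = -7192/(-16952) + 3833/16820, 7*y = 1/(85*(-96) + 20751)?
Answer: -334074956210581/3141341936460 ≈ -106.35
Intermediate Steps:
y = 1/88137 (y = 1/(7*(85*(-96) + 20751)) = 1/(7*(-8160 + 20751)) = (1/7)/12591 = (1/7)*(1/12591) = 1/88137 ≈ 1.1346e-5)
T = 23243307/35641580 (T = -7192*(-1/16952) + 3833*(1/16820) = 899/2119 + 3833/16820 = 23243307/35641580 ≈ 0.65214)
(y + t(-63, -107)) + T = (1/88137 - 107) + 23243307/35641580 = -9430658/88137 + 23243307/35641580 = -334074956210581/3141341936460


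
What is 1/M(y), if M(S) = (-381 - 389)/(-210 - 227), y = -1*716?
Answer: 437/770 ≈ 0.56753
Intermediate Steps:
y = -716
M(S) = 770/437 (M(S) = -770/(-437) = -770*(-1/437) = 770/437)
1/M(y) = 1/(770/437) = 437/770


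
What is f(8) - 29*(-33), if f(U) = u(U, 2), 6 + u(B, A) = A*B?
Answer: 967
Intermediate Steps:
u(B, A) = -6 + A*B
f(U) = -6 + 2*U
f(8) - 29*(-33) = (-6 + 2*8) - 29*(-33) = (-6 + 16) + 957 = 10 + 957 = 967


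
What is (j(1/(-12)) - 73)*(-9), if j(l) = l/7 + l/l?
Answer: 18147/28 ≈ 648.11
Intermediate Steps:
j(l) = 1 + l/7 (j(l) = l*(⅐) + 1 = l/7 + 1 = 1 + l/7)
(j(1/(-12)) - 73)*(-9) = ((1 + (1/(-12))/7) - 73)*(-9) = ((1 + (1*(-1/12))/7) - 73)*(-9) = ((1 + (⅐)*(-1/12)) - 73)*(-9) = ((1 - 1/84) - 73)*(-9) = (83/84 - 73)*(-9) = -6049/84*(-9) = 18147/28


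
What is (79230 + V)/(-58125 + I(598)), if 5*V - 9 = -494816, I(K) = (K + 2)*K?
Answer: -98657/1503375 ≈ -0.065624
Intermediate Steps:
I(K) = K*(2 + K) (I(K) = (2 + K)*K = K*(2 + K))
V = -494807/5 (V = 9/5 + (⅕)*(-494816) = 9/5 - 494816/5 = -494807/5 ≈ -98961.)
(79230 + V)/(-58125 + I(598)) = (79230 - 494807/5)/(-58125 + 598*(2 + 598)) = -98657/(5*(-58125 + 598*600)) = -98657/(5*(-58125 + 358800)) = -98657/5/300675 = -98657/5*1/300675 = -98657/1503375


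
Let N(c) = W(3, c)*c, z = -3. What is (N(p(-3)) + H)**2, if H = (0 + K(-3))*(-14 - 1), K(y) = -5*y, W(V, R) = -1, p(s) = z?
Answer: 49284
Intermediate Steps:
p(s) = -3
N(c) = -c
H = -225 (H = (0 - 5*(-3))*(-14 - 1) = (0 + 15)*(-15) = 15*(-15) = -225)
(N(p(-3)) + H)**2 = (-1*(-3) - 225)**2 = (3 - 225)**2 = (-222)**2 = 49284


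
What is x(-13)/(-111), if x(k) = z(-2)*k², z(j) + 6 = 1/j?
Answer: 2197/222 ≈ 9.8964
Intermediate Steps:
z(j) = -6 + 1/j
x(k) = -13*k²/2 (x(k) = (-6 + 1/(-2))*k² = (-6 - ½)*k² = -13*k²/2)
x(-13)/(-111) = (-13/2*(-13)²)/(-111) = -(-13)*169/222 = -1/111*(-2197/2) = 2197/222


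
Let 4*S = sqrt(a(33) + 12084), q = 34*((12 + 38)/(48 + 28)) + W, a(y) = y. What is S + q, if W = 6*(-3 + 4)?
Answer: 539/19 + sqrt(12117)/4 ≈ 55.888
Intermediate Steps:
W = 6 (W = 6*1 = 6)
q = 539/19 (q = 34*((12 + 38)/(48 + 28)) + 6 = 34*(50/76) + 6 = 34*(50*(1/76)) + 6 = 34*(25/38) + 6 = 425/19 + 6 = 539/19 ≈ 28.368)
S = sqrt(12117)/4 (S = sqrt(33 + 12084)/4 = sqrt(12117)/4 ≈ 27.519)
S + q = sqrt(12117)/4 + 539/19 = 539/19 + sqrt(12117)/4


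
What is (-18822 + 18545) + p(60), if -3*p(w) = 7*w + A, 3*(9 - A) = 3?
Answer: -1259/3 ≈ -419.67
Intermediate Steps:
A = 8 (A = 9 - ⅓*3 = 9 - 1 = 8)
p(w) = -8/3 - 7*w/3 (p(w) = -(7*w + 8)/3 = -(8 + 7*w)/3 = -8/3 - 7*w/3)
(-18822 + 18545) + p(60) = (-18822 + 18545) + (-8/3 - 7/3*60) = -277 + (-8/3 - 140) = -277 - 428/3 = -1259/3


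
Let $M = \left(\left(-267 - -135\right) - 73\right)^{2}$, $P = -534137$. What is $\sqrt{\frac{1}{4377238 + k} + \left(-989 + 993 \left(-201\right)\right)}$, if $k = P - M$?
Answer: $\frac{i \sqrt{724511147897106139}}{1900538} \approx 447.86 i$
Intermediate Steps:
$M = 42025$ ($M = \left(\left(-267 + 135\right) + \left(-122 + 49\right)\right)^{2} = \left(-132 - 73\right)^{2} = \left(-205\right)^{2} = 42025$)
$k = -576162$ ($k = -534137 - 42025 = -576162$)
$\sqrt{\frac{1}{4377238 + k} + \left(-989 + 993 \left(-201\right)\right)} = \sqrt{\frac{1}{4377238 - 576162} + \left(-989 + 993 \left(-201\right)\right)} = \sqrt{\frac{1}{3801076} - 200582} = \sqrt{- \frac{762427426231}{3801076}} = \frac{i \sqrt{724511147897106139}}{1900538}$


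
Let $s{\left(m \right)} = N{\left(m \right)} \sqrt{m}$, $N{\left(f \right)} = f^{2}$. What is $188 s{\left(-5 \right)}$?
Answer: $4700 i \sqrt{5} \approx 10510.0 i$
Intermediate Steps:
$s{\left(m \right)} = m^{\frac{5}{2}}$ ($s{\left(m \right)} = m^{2} \sqrt{m} = m^{\frac{5}{2}}$)
$188 s{\left(-5 \right)} = 188 \left(-5\right)^{\frac{5}{2}} = 188 \cdot 25 i \sqrt{5} = 4700 i \sqrt{5}$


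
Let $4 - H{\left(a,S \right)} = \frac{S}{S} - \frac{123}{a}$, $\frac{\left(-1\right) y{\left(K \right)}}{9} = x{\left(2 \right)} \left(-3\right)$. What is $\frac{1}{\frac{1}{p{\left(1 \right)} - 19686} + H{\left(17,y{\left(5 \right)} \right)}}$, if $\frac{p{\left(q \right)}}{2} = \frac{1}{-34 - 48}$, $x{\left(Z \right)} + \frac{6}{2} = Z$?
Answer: $\frac{13721159}{140439401} \approx 0.097702$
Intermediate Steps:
$x{\left(Z \right)} = -3 + Z$
$p{\left(q \right)} = - \frac{1}{41}$ ($p{\left(q \right)} = \frac{2}{-34 - 48} = \frac{2}{-82} = 2 \left(- \frac{1}{82}\right) = - \frac{1}{41}$)
$y{\left(K \right)} = -27$ ($y{\left(K \right)} = - 9 \left(-3 + 2\right) \left(-3\right) = - 9 \left(\left(-1\right) \left(-3\right)\right) = \left(-9\right) 3 = -27$)
$H{\left(a,S \right)} = 3 + \frac{123}{a}$ ($H{\left(a,S \right)} = 4 - \left(\frac{S}{S} - \frac{123}{a}\right) = 4 - \left(1 - \frac{123}{a}\right) = 3 + \frac{123}{a}$)
$\frac{1}{\frac{1}{p{\left(1 \right)} - 19686} + H{\left(17,y{\left(5 \right)} \right)}} = \frac{1}{\frac{1}{- \frac{1}{41} - 19686} + \left(3 + \frac{123}{17}\right)} = \frac{1}{\frac{1}{- \frac{807127}{41}} + \left(3 + 123 \cdot \frac{1}{17}\right)} = \frac{1}{- \frac{41}{807127} + \left(3 + \frac{123}{17}\right)} = \frac{1}{- \frac{41}{807127} + \frac{174}{17}} = \frac{1}{\frac{140439401}{13721159}} = \frac{13721159}{140439401}$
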